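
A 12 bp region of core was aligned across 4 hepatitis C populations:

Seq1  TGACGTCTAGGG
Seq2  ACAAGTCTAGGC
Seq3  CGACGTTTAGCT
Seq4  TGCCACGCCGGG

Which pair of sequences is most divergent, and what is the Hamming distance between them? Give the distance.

Pairwise Hamming distances:
  Seq1 vs Seq2: 4
  Seq1 vs Seq3: 4
  Seq1 vs Seq4: 6
  Seq2 vs Seq3: 6
  Seq2 vs Seq4: 10
  Seq3 vs Seq4: 9
The largest is 10, between Seq2 and Seq4.

10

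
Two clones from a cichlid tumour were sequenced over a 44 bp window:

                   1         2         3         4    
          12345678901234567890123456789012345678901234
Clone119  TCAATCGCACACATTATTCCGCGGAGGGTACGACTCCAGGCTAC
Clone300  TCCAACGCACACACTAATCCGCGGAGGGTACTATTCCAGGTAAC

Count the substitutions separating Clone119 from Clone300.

8

The sequences differ at positions 3 (A/C), 5 (T/A), 14 (T/C), 17 (T/A), 32 (G/T), 34 (C/T), 41 (C/T), 42 (T/A).
That gives 8 mismatches out of 44 aligned sites, so the Hamming distance is 8.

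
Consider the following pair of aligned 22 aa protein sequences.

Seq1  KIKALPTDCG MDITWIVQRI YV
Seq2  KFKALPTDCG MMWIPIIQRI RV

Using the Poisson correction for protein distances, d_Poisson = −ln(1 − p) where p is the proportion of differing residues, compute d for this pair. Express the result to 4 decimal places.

Mismatches occur at site 2 (I→F), site 12 (D→M), site 13 (I→W), site 14 (T→I), site 15 (W→P), site 17 (V→I), site 21 (Y→R).
p = 7/22 = 0.318182.
d = −ln(1 − 0.318182) = −ln(0.681818) = 0.3830.

0.3830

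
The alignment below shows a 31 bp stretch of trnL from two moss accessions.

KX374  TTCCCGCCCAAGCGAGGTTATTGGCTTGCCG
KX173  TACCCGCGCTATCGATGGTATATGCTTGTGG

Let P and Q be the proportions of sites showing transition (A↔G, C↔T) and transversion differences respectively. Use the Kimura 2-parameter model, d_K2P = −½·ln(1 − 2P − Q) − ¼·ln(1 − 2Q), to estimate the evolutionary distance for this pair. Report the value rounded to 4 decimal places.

0.4364

Mismatches occur at site 2 (T→A, transversion), site 8 (C→G, transversion), site 10 (A→T, transversion), site 12 (G→T, transversion), site 16 (G→T, transversion), site 18 (T→G, transversion), site 22 (T→A, transversion), site 23 (G→T, transversion), site 29 (C→T, transition), site 30 (C→G, transversion).
Of the 10 differences, 1 transition and 9 transversions over 31 sites: P = 1/31 = 0.032258, Q = 9/31 = 0.290323.
d = −0.5·ln(0.645161) − 0.25·ln(0.419354) = −0.5·(-0.438255) − 0.25·(-0.869040) = 0.4364.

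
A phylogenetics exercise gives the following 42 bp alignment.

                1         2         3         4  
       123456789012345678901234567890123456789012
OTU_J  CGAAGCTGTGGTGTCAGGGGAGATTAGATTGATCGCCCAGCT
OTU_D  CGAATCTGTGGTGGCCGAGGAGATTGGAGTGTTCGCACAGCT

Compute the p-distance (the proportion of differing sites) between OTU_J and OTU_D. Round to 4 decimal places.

0.1905

Mismatches occur at site 5 (G↔T), site 14 (T↔G), site 16 (A↔C), site 18 (G↔A), site 26 (A↔G), site 29 (T↔G), site 32 (A↔T), site 37 (C↔A).
There are 8 differences over 42 sites, so p = 8/42 = 0.1905.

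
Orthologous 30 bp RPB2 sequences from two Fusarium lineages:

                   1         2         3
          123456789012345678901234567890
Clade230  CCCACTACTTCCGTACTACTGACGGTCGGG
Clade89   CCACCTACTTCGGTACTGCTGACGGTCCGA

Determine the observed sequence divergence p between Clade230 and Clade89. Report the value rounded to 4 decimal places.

The sequences differ at positions 3 (C/A), 4 (A/C), 12 (C/G), 18 (A/G), 28 (G/C), 30 (G/A).
There are 6 differences over 30 sites, so p = 6/30 = 0.2000.

0.2000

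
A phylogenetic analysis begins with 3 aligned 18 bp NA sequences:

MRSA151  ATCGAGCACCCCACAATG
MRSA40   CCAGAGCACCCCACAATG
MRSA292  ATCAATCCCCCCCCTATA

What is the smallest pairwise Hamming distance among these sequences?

3

Pairwise Hamming distances:
  MRSA151 vs MRSA40: 3
  MRSA151 vs MRSA292: 6
  MRSA40 vs MRSA292: 9
The smallest is 3, between MRSA151 and MRSA40.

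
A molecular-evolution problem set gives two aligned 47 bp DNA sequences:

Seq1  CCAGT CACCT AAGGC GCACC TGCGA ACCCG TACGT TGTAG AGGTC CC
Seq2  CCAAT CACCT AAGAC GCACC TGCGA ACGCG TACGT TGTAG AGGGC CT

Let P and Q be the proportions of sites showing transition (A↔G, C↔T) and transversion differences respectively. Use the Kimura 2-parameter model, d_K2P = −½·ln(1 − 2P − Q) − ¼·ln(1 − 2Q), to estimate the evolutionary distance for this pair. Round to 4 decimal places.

0.1155

Mismatches occur at site 4 (G→A, transition), site 14 (G→A, transition), site 28 (C→G, transversion), site 44 (T→G, transversion), site 47 (C→T, transition).
Of the 5 differences, 3 transitions and 2 transversions over 47 sites: P = 3/47 = 0.063830, Q = 2/47 = 0.042553.
d = −0.5·ln(0.829787) − 0.25·ln(0.914894) = −0.5·(-0.186586) − 0.25·(-0.088947) = 0.1155.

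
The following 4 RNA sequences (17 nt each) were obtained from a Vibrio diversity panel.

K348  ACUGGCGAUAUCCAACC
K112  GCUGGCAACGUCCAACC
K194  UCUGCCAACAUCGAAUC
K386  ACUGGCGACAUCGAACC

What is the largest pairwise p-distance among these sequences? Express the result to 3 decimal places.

Pairwise Hamming distances:
  K348 vs K112: 4
  K348 vs K194: 6
  K348 vs K386: 2
  K112 vs K194: 5
  K112 vs K386: 4
  K194 vs K386: 4
The largest is 6 mismatches, between K348 and K194; p = 6/17 = 0.353.

0.353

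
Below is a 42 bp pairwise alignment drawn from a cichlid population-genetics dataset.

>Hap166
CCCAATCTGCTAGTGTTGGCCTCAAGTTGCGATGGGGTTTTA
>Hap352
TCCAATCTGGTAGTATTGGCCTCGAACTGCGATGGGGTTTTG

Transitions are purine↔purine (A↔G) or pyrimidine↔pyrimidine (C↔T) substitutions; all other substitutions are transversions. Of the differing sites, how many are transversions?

1

The sequences differ at positions 1 (C/T, transition), 10 (C/G, transversion), 15 (G/A, transition), 24 (A/G, transition), 26 (G/A, transition), 27 (T/C, transition), 42 (A/G, transition).
Of the 7 differences, 6 transitions and 1 transversion, so the answer is 1.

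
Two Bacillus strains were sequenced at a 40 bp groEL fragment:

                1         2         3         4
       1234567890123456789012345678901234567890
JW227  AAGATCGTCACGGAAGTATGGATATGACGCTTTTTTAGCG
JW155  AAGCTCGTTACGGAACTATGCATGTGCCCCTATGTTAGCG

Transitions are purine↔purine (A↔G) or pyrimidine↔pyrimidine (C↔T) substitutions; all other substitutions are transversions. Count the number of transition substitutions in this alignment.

The sequences differ at positions 4 (A/C, transversion), 9 (C/T, transition), 16 (G/C, transversion), 21 (G/C, transversion), 24 (A/G, transition), 27 (A/C, transversion), 29 (G/C, transversion), 32 (T/A, transversion), 34 (T/G, transversion).
Of the 9 differences, 2 transitions and 7 transversions, so the answer is 2.

2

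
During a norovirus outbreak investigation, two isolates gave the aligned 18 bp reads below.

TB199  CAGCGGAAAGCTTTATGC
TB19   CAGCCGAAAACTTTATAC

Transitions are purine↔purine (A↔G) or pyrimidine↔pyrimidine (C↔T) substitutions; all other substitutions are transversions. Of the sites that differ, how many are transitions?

Mismatches occur at site 5 (G→C, transversion), site 10 (G→A, transition), site 17 (G→A, transition).
Of the 3 differences, 2 transitions and 1 transversion, so the answer is 2.

2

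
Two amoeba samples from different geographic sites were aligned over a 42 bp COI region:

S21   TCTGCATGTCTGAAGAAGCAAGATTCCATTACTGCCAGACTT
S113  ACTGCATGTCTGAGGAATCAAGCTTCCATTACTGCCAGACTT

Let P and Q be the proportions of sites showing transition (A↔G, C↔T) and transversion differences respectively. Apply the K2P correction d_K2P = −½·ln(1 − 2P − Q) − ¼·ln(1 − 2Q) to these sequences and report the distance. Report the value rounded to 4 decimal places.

The sequences differ at positions 1 (T/A, transversion), 14 (A/G, transition), 18 (G/T, transversion), 23 (A/C, transversion).
Of the 4 differences, 1 transition and 3 transversions over 42 sites: P = 1/42 = 0.023810, Q = 3/42 = 0.071429.
d = −0.5·ln(0.880951) − 0.25·ln(0.857142) = −0.5·(-0.126753) − 0.25·(-0.154152) = 0.1019.

0.1019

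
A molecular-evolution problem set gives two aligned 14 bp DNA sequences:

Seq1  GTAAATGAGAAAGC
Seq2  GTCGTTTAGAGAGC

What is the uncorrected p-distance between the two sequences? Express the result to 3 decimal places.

The sequences differ at positions 3 (A/C), 4 (A/G), 5 (A/T), 7 (G/T), 11 (A/G).
There are 5 differences over 14 sites, so p = 5/14 = 0.357.

0.357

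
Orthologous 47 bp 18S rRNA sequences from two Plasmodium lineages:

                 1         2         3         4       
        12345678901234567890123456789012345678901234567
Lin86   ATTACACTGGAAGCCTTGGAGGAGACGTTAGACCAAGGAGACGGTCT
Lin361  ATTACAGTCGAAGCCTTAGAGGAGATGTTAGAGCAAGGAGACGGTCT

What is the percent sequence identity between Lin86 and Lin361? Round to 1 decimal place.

Differing sites — 7:C/G; 9:G/C; 18:G/A; 26:C/T; 33:C/G.
42 of the 47 sites match, so the percent identity is 42/47 × 100 = 89.4%.

89.4%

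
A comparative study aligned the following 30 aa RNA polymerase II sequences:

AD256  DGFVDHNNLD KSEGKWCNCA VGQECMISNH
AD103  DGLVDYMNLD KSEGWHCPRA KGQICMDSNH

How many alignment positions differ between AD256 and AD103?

The sequences differ at positions 3 (F/L), 6 (H/Y), 7 (N/M), 15 (K/W), 16 (W/H), 18 (N/P), 19 (C/R), 21 (V/K), 24 (E/I), 27 (I/D).
That gives 10 mismatches out of 30 aligned sites, so the Hamming distance is 10.

10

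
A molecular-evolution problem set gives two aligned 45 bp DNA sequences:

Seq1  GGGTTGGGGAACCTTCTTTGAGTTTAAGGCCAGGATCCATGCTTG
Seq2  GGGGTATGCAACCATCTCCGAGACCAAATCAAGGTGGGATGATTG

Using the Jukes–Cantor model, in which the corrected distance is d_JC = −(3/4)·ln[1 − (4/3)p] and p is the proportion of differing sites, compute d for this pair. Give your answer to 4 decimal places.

0.5716

Mismatches occur at site 4 (T↔G), site 6 (G↔A), site 7 (G↔T), site 9 (G↔C), site 14 (T↔A), site 18 (T↔C), site 19 (T↔C), site 23 (T↔A), site 24 (T↔C), site 25 (T↔C), site 28 (G↔A), site 29 (G↔T), site 31 (C↔A), site 35 (A↔T), site 36 (T↔G), site 37 (C↔G), site 38 (C↔G), site 42 (C↔A).
p = 18/45 = 0.400000.
d = −0.75 · ln(1 − (4/3)·0.400000) = −0.75 · ln(0.466667) = −0.75 · (-0.762139) = 0.5716.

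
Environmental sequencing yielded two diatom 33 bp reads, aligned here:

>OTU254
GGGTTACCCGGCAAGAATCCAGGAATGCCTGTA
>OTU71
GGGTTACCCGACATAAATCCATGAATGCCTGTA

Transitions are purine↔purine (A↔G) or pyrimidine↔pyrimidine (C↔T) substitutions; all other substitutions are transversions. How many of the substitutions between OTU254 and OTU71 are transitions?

2

Differing sites — 11:G/A (Ti); 14:A/T (Tv); 15:G/A (Ti); 22:G/T (Tv).
Of the 4 differences, 2 transitions and 2 transversions, so the answer is 2.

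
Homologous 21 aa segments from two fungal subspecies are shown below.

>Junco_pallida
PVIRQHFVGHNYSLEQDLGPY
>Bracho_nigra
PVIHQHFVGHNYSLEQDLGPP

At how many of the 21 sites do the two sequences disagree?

Differing sites — 4:R/H; 21:Y/P.
That gives 2 mismatches out of 21 aligned sites, so the Hamming distance is 2.

2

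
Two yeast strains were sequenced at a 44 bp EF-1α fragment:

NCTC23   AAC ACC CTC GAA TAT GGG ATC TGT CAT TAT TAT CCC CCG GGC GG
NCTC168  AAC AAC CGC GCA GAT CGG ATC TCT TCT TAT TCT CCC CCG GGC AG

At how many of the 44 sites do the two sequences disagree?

Mismatches occur at site 5 (C/A), site 8 (T/G), site 11 (A/C), site 13 (T/G), site 16 (G/C), site 23 (G/C), site 25 (C/T), site 26 (A/C), site 32 (A/C), site 43 (G/A).
That gives 10 mismatches out of 44 aligned sites, so the Hamming distance is 10.

10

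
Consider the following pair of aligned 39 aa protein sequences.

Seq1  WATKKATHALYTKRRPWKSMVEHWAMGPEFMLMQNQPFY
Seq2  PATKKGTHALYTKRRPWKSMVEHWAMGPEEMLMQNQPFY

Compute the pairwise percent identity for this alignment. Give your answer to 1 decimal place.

92.3%

Differing sites — 1:W/P; 6:A/G; 30:F/E.
36 of the 39 sites match, so the percent identity is 36/39 × 100 = 92.3%.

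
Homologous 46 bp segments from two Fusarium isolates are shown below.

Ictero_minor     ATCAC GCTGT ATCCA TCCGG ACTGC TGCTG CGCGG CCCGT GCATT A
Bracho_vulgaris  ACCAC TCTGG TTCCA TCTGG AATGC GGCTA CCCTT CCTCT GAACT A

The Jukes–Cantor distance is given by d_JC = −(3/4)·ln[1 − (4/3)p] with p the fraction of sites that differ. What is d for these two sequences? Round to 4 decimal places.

Differing sites — 2:T/C; 6:G/T; 10:T/G; 11:A/T; 18:C/T; 22:C/A; 26:T/G; 30:G/A; 32:G/C; 34:G/T; 35:G/T; 38:C/T; 39:G/C; 42:C/A; 44:T/C.
p = 15/46 = 0.326087.
d = −0.75 · ln(1 − (4/3)·0.326087) = −0.75 · ln(0.565217) = −0.75 · (-0.570546) = 0.4279.

0.4279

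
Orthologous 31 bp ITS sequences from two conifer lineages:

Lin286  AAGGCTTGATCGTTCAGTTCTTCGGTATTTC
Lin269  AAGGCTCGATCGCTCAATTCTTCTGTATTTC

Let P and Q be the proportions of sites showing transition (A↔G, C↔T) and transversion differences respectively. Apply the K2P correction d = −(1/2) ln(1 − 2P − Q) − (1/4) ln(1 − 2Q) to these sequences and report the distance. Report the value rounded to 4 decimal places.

The sequences differ at positions 7 (T/C, transition), 13 (T/C, transition), 17 (G/A, transition), 24 (G/T, transversion).
Of the 4 differences, 3 transitions and 1 transversion over 31 sites: P = 3/31 = 0.096774, Q = 1/31 = 0.032258.
d = −0.5·ln(0.774194) − 0.25·ln(0.935484) = −0.5·(-0.255933) − 0.25·(-0.066691) = 0.1446.

0.1446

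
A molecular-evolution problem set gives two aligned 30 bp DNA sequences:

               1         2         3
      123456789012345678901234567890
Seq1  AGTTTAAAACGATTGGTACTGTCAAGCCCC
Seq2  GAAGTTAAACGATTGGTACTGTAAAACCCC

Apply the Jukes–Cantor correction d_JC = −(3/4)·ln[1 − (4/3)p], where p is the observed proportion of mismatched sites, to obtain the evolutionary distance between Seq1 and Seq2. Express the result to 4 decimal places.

Differing sites — 1:A/G; 2:G/A; 3:T/A; 4:T/G; 6:A/T; 23:C/A; 26:G/A.
p = 7/30 = 0.233333.
d = −0.75 · ln(1 − (4/3)·0.233333) = −0.75 · ln(0.688889) = −0.75 · (-0.372675) = 0.2795.

0.2795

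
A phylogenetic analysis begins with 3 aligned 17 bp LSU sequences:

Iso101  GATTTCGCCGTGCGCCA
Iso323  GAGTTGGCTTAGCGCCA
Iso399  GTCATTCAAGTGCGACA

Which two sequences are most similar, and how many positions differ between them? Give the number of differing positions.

Pairwise Hamming distances:
  Iso101 vs Iso323: 5
  Iso101 vs Iso399: 8
  Iso323 vs Iso399: 10
The smallest is 5, between Iso101 and Iso323.

5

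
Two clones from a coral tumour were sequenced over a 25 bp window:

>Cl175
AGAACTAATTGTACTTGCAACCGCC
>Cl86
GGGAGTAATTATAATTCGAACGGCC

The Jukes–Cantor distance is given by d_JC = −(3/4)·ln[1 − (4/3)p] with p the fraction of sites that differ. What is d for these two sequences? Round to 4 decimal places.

0.4172

The sequences differ at positions 1 (A/G), 3 (A/G), 5 (C/G), 11 (G/A), 14 (C/A), 17 (G/C), 18 (C/G), 22 (C/G).
p = 8/25 = 0.320000.
d = −0.75 · ln(1 − (4/3)·0.320000) = −0.75 · ln(0.573333) = −0.75 · (-0.556289) = 0.4172.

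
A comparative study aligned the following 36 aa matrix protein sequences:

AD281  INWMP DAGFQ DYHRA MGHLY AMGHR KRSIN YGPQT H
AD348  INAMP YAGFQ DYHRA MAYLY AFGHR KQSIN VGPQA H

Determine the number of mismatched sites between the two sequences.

Mismatches occur at site 3 (W→A), site 6 (D→Y), site 17 (G→A), site 18 (H→Y), site 22 (M→F), site 27 (R→Q), site 31 (Y→V), site 35 (T→A).
That gives 8 mismatches out of 36 aligned sites, so the Hamming distance is 8.

8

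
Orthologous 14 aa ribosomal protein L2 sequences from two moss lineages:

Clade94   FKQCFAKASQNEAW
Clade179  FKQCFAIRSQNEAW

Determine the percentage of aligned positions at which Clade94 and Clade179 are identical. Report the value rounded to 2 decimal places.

85.71%

Differing sites — 7:K/I; 8:A/R.
12 of the 14 sites match, so the percent identity is 12/14 × 100 = 85.71%.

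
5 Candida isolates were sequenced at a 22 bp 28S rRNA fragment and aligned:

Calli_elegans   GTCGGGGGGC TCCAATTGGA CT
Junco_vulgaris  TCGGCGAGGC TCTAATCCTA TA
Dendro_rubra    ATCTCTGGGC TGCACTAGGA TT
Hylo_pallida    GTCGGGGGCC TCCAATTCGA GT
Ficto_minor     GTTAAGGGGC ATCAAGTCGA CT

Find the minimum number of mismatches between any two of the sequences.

3

Pairwise Hamming distances:
  Calli_elegans vs Junco_vulgaris: 11
  Calli_elegans vs Dendro_rubra: 8
  Calli_elegans vs Hylo_pallida: 3
  Calli_elegans vs Ficto_minor: 7
  Junco_vulgaris vs Dendro_rubra: 13
  Junco_vulgaris vs Hylo_pallida: 11
  Junco_vulgaris vs Ficto_minor: 14
  Dendro_rubra vs Hylo_pallida: 10
  Dendro_rubra vs Ficto_minor: 12
  Hylo_pallida vs Ficto_minor: 8
The smallest is 3, between Calli_elegans and Hylo_pallida.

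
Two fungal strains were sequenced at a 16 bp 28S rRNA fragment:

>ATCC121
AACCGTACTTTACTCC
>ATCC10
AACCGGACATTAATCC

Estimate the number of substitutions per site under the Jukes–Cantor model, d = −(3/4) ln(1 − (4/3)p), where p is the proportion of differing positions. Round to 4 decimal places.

0.2158

Differing sites — 6:T/G; 9:T/A; 13:C/A.
p = 3/16 = 0.187500.
d = −0.75 · ln(1 − (4/3)·0.187500) = −0.75 · ln(0.750000) = −0.75 · (-0.287682) = 0.2158.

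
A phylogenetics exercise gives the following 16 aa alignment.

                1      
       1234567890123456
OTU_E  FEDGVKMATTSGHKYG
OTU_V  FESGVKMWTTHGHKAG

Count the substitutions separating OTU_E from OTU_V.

4

Mismatches occur at site 3 (D↔S), site 8 (A↔W), site 11 (S↔H), site 15 (Y↔A).
That gives 4 mismatches out of 16 aligned sites, so the Hamming distance is 4.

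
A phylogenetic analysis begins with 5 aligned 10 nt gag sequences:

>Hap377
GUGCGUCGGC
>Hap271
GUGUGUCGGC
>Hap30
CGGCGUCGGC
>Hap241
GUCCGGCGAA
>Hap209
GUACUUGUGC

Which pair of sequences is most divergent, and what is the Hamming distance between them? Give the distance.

7

Pairwise Hamming distances:
  Hap377 vs Hap271: 1
  Hap377 vs Hap30: 2
  Hap377 vs Hap241: 4
  Hap377 vs Hap209: 4
  Hap271 vs Hap30: 3
  Hap271 vs Hap241: 5
  Hap271 vs Hap209: 5
  Hap30 vs Hap241: 6
  Hap30 vs Hap209: 6
  Hap241 vs Hap209: 7
The largest is 7, between Hap241 and Hap209.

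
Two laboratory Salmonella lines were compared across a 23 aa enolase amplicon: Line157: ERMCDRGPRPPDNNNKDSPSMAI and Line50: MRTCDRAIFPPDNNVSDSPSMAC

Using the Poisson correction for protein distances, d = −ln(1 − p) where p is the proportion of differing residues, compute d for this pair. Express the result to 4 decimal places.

0.4274

The sequences differ at positions 1 (E/M), 3 (M/T), 7 (G/A), 8 (P/I), 9 (R/F), 15 (N/V), 16 (K/S), 23 (I/C).
p = 8/23 = 0.347826.
d = −ln(1 − 0.347826) = −ln(0.652174) = 0.4274.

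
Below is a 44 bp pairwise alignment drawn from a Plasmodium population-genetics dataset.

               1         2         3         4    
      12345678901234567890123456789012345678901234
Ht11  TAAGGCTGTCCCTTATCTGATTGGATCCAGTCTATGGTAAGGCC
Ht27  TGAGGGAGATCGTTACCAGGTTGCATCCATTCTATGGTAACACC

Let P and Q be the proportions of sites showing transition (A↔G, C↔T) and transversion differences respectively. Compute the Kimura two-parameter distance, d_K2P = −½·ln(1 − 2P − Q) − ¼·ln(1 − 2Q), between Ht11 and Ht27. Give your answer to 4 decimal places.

Differing sites — 2:A/G (Ti); 6:C/G (Tv); 7:T/A (Tv); 9:T/A (Tv); 10:C/T (Ti); 12:C/G (Tv); 16:T/C (Ti); 18:T/A (Tv); 20:A/G (Ti); 24:G/C (Tv); 30:G/T (Tv); 41:G/C (Tv); 42:G/A (Ti).
Of the 13 differences, 5 transitions and 8 transversions over 44 sites: P = 5/44 = 0.113636, Q = 8/44 = 0.181818.
d = −0.5·ln(0.590910) − 0.25·ln(0.636364) = −0.5·(-0.526092) − 0.25·(-0.451985) = 0.3760.

0.3760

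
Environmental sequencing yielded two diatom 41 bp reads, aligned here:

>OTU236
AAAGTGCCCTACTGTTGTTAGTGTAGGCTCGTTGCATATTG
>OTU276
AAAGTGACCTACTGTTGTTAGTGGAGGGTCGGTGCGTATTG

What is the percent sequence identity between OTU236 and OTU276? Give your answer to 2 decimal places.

87.80%

The sequences differ at positions 7 (C/A), 24 (T/G), 28 (C/G), 32 (T/G), 36 (A/G).
36 of the 41 sites match, so the percent identity is 36/41 × 100 = 87.80%.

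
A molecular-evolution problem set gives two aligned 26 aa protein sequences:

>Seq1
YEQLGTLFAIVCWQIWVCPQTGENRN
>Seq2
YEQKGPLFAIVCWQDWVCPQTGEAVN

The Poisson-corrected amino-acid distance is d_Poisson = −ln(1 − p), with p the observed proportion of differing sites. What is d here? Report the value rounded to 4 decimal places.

0.2136

Differing sites — 4:L/K; 6:T/P; 15:I/D; 24:N/A; 25:R/V.
p = 5/26 = 0.192308.
d = −ln(1 − 0.192308) = −ln(0.807692) = 0.2136.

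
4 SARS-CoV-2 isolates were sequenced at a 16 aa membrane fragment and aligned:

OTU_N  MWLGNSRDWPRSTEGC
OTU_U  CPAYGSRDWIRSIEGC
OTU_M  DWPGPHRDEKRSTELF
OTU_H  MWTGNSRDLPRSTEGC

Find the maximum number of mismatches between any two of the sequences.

11

Pairwise Hamming distances:
  OTU_N vs OTU_U: 7
  OTU_N vs OTU_M: 8
  OTU_N vs OTU_H: 2
  OTU_U vs OTU_M: 11
  OTU_U vs OTU_H: 8
  OTU_M vs OTU_H: 8
The largest is 11, between OTU_U and OTU_M.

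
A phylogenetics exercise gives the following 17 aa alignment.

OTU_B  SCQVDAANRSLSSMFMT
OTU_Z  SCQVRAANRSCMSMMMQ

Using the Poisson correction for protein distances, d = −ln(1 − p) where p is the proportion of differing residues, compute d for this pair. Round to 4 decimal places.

Mismatches occur at site 5 (D↔R), site 11 (L↔C), site 12 (S↔M), site 15 (F↔M), site 17 (T↔Q).
p = 5/17 = 0.294118.
d = −ln(1 − 0.294118) = −ln(0.705882) = 0.3483.

0.3483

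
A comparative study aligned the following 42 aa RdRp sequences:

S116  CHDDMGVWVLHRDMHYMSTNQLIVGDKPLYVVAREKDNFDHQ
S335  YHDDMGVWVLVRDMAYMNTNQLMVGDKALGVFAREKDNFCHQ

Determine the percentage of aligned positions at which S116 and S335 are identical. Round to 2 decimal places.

The sequences differ at positions 1 (C/Y), 11 (H/V), 15 (H/A), 18 (S/N), 23 (I/M), 28 (P/A), 30 (Y/G), 32 (V/F), 40 (D/C).
33 of the 42 sites match, so the percent identity is 33/42 × 100 = 78.57%.

78.57%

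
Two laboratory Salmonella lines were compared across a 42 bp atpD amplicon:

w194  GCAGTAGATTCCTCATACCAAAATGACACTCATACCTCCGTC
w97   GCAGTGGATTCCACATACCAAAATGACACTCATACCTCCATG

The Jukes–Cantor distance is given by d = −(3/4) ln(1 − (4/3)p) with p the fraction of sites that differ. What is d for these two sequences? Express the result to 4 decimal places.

Mismatches occur at site 6 (A→G), site 13 (T→A), site 40 (G→A), site 42 (C→G).
p = 4/42 = 0.095238.
d = −0.75 · ln(1 − (4/3)·0.095238) = −0.75 · ln(0.873016) = −0.75 · (-0.135801) = 0.1019.

0.1019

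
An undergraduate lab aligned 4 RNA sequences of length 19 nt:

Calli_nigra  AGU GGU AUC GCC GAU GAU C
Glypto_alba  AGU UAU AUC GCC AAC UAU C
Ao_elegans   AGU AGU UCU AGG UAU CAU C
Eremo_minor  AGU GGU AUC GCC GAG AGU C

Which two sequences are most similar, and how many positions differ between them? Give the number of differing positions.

Pairwise Hamming distances:
  Calli_nigra vs Glypto_alba: 5
  Calli_nigra vs Ao_elegans: 9
  Calli_nigra vs Eremo_minor: 3
  Glypto_alba vs Ao_elegans: 11
  Glypto_alba vs Eremo_minor: 6
  Ao_elegans vs Eremo_minor: 11
The smallest is 3, between Calli_nigra and Eremo_minor.

3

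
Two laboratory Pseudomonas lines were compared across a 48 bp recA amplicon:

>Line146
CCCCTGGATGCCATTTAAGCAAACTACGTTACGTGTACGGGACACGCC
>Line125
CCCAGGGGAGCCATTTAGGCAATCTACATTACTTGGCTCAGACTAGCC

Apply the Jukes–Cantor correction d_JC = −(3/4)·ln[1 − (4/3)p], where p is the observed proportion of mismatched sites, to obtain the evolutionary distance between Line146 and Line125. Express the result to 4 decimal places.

Differing sites — 4:C/A; 5:T/G; 8:A/G; 9:T/A; 18:A/G; 23:A/T; 28:G/A; 33:G/T; 36:T/G; 37:A/C; 38:C/T; 39:G/C; 40:G/A; 44:A/T; 45:C/A.
p = 15/48 = 0.312500.
d = −0.75 · ln(1 − (4/3)·0.312500) = −0.75 · ln(0.583333) = −0.75 · (-0.538997) = 0.4042.

0.4042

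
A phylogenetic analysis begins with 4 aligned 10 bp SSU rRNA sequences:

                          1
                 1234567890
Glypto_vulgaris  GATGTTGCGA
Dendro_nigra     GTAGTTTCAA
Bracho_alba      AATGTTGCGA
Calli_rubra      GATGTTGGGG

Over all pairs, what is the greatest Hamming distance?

6

Pairwise Hamming distances:
  Glypto_vulgaris vs Dendro_nigra: 4
  Glypto_vulgaris vs Bracho_alba: 1
  Glypto_vulgaris vs Calli_rubra: 2
  Dendro_nigra vs Bracho_alba: 5
  Dendro_nigra vs Calli_rubra: 6
  Bracho_alba vs Calli_rubra: 3
The largest is 6, between Dendro_nigra and Calli_rubra.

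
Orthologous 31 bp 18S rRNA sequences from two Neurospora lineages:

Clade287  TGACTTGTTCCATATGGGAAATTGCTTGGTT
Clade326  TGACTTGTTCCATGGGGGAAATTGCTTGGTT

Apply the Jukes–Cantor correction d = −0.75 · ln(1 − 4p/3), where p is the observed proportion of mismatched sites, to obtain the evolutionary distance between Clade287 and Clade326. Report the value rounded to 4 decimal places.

The sequences differ at positions 14 (A/G), 15 (T/G).
p = 2/31 = 0.064516.
d = −0.75 · ln(1 − (4/3)·0.064516) = −0.75 · ln(0.913979) = −0.75 · (-0.089948) = 0.0675.

0.0675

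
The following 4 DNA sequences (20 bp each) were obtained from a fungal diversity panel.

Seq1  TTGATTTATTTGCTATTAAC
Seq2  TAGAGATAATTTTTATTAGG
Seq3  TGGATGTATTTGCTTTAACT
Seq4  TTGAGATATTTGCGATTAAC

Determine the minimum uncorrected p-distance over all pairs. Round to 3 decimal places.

Pairwise Hamming distances:
  Seq1 vs Seq2: 8
  Seq1 vs Seq3: 6
  Seq1 vs Seq4: 3
  Seq2 vs Seq3: 10
  Seq2 vs Seq4: 7
  Seq3 vs Seq4: 8
The smallest is 3 mismatches, between Seq1 and Seq4; p = 3/20 = 0.150.

0.150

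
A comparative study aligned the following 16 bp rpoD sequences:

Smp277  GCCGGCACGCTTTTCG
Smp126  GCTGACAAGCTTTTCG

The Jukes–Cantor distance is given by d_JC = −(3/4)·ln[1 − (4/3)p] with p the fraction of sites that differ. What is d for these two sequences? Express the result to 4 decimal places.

0.2158

Mismatches occur at site 3 (C/T), site 5 (G/A), site 8 (C/A).
p = 3/16 = 0.187500.
d = −0.75 · ln(1 − (4/3)·0.187500) = −0.75 · ln(0.750000) = −0.75 · (-0.287682) = 0.2158.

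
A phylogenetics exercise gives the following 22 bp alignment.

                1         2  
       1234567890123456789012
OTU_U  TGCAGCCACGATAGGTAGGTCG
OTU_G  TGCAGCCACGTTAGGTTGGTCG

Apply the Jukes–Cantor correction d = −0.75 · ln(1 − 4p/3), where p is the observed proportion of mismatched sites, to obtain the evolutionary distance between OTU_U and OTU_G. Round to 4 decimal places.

The sequences differ at positions 11 (A/T), 17 (A/T).
p = 2/22 = 0.090909.
d = −0.75 · ln(1 − (4/3)·0.090909) = −0.75 · ln(0.878788) = −0.75 · (-0.129212) = 0.0969.

0.0969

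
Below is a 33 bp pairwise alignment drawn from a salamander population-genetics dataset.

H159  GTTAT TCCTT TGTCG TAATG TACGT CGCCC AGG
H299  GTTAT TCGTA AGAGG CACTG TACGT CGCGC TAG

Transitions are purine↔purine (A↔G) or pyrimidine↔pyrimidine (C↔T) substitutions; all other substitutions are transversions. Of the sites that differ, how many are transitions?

2

Differing sites — 8:C/G (Tv); 10:T/A (Tv); 11:T/A (Tv); 13:T/A (Tv); 14:C/G (Tv); 16:T/C (Ti); 18:A/C (Tv); 29:C/G (Tv); 31:A/T (Tv); 32:G/A (Ti).
Of the 10 differences, 2 transitions and 8 transversions, so the answer is 2.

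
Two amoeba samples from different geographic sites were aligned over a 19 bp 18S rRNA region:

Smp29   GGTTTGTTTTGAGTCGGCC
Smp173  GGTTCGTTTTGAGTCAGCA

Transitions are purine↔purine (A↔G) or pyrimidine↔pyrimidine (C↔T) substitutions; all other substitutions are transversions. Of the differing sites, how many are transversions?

1

The sequences differ at positions 5 (T/C, transition), 16 (G/A, transition), 19 (C/A, transversion).
Of the 3 differences, 2 transitions and 1 transversion, so the answer is 1.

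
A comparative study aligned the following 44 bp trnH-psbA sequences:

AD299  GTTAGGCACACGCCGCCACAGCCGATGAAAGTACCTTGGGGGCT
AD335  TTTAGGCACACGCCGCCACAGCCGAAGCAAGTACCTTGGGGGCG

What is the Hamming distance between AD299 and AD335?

4

Mismatches occur at site 1 (G/T), site 26 (T/A), site 28 (A/C), site 44 (T/G).
That gives 4 mismatches out of 44 aligned sites, so the Hamming distance is 4.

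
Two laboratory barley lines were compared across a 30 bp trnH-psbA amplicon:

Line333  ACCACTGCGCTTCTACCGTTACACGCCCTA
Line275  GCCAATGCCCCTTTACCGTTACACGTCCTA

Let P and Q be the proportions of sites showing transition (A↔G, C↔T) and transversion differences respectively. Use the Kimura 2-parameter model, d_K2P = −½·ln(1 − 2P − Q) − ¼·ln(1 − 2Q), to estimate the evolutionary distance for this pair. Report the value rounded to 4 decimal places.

Differing sites — 1:A/G (Ti); 5:C/A (Tv); 9:G/C (Tv); 11:T/C (Ti); 13:C/T (Ti); 26:C/T (Ti).
Of the 6 differences, 4 transitions and 2 transversions over 30 sites: P = 4/30 = 0.133333, Q = 2/30 = 0.066667.
d = −0.5·ln(0.666667) − 0.25·ln(0.866666) = −0.5·(-0.405465) − 0.25·(-0.143102) = 0.2385.

0.2385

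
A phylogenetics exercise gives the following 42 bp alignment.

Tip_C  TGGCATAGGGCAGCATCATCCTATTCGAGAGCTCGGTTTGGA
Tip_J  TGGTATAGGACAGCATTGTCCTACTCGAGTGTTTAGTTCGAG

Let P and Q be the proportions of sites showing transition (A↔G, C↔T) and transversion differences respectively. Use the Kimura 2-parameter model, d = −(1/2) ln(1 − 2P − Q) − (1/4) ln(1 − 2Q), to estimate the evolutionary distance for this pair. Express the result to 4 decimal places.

0.4088

Differing sites — 4:C/T (Ti); 10:G/A (Ti); 17:C/T (Ti); 18:A/G (Ti); 24:T/C (Ti); 30:A/T (Tv); 32:C/T (Ti); 34:C/T (Ti); 35:G/A (Ti); 39:T/C (Ti); 41:G/A (Ti); 42:A/G (Ti).
Of the 12 differences, 11 transitions and 1 transversion over 42 sites: P = 11/42 = 0.261905, Q = 1/42 = 0.023810.
d = −0.5·ln(0.452380) − 0.25·ln(0.952380) = −0.5·(-0.793233) − 0.25·(-0.048791) = 0.4088.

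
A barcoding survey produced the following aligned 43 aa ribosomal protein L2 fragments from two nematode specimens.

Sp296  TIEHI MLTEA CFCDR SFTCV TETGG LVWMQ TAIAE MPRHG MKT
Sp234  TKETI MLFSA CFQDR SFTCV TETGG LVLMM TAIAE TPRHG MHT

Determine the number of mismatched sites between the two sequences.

Mismatches occur at site 2 (I→K), site 4 (H→T), site 8 (T→F), site 9 (E→S), site 13 (C→Q), site 28 (W→L), site 30 (Q→M), site 36 (M→T), site 42 (K→H).
That gives 9 mismatches out of 43 aligned sites, so the Hamming distance is 9.

9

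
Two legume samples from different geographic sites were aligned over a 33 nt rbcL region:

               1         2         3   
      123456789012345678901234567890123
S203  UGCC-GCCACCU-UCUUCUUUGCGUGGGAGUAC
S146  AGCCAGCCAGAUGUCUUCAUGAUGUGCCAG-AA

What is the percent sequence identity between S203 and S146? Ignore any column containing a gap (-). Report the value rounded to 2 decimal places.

66.67%

Excluding the 3 gap columns leaves 30 comparable sites.
Mismatches occur at site 1 (U↔A), site 10 (C↔G), site 11 (C↔A), site 19 (U↔A), site 21 (U↔G), site 22 (G↔A), site 23 (C↔U), site 27 (G↔C), site 28 (G↔C), site 33 (C↔A).
20 of the 30 comparable sites match, so the percent identity is 20/30 × 100 = 66.67%.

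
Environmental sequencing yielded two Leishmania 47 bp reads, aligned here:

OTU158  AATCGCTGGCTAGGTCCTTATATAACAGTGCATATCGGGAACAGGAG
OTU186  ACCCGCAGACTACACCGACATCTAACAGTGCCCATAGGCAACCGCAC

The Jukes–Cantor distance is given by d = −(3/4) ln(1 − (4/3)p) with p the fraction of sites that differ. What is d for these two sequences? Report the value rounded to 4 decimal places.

0.5360

The sequences differ at positions 2 (A/C), 3 (T/C), 7 (T/A), 9 (G/A), 13 (G/C), 14 (G/A), 15 (T/C), 17 (C/G), 18 (T/A), 19 (T/C), 22 (A/C), 32 (A/C), 33 (T/C), 36 (C/A), 39 (G/C), 43 (A/C), 45 (G/C), 47 (G/C).
p = 18/47 = 0.382979.
d = −0.75 · ln(1 − (4/3)·0.382979) = −0.75 · ln(0.489361) = −0.75 · (-0.714655) = 0.5360.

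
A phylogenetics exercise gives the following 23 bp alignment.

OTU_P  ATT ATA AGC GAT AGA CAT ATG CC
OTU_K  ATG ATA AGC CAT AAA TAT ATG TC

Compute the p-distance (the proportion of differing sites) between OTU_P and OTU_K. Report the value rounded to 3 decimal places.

Mismatches occur at site 3 (T/G), site 10 (G/C), site 14 (G/A), site 16 (C/T), site 22 (C/T).
There are 5 differences over 23 sites, so p = 5/23 = 0.217.

0.217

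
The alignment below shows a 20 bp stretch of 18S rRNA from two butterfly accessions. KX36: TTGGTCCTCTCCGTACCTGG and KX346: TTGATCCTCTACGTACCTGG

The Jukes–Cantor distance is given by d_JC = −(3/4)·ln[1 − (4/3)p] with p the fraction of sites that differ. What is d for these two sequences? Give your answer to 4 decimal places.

Differing sites — 4:G/A; 11:C/A.
p = 2/20 = 0.100000.
d = −0.75 · ln(1 − (4/3)·0.100000) = −0.75 · ln(0.866667) = −0.75 · (-0.143100) = 0.1073.

0.1073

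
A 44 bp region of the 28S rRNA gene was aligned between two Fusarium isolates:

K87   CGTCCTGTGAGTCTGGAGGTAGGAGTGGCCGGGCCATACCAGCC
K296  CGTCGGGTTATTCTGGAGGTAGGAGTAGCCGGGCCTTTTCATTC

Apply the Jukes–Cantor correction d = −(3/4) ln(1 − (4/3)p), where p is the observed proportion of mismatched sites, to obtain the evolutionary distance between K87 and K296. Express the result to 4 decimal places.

Mismatches occur at site 5 (C/G), site 6 (T/G), site 9 (G/T), site 11 (G/T), site 27 (G/A), site 36 (A/T), site 38 (A/T), site 39 (C/T), site 42 (G/T), site 43 (C/T).
p = 10/44 = 0.227273.
d = −0.75 · ln(1 − (4/3)·0.227273) = −0.75 · ln(0.696969) = −0.75 · (-0.361014) = 0.2708.

0.2708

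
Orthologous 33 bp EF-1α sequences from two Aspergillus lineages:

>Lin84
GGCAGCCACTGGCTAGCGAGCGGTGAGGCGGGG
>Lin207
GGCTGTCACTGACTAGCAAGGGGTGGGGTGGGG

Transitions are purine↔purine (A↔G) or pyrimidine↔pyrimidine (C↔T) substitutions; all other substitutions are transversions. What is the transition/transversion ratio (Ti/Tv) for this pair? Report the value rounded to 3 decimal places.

The sequences differ at positions 4 (A/T, transversion), 6 (C/T, transition), 12 (G/A, transition), 18 (G/A, transition), 21 (C/G, transversion), 26 (A/G, transition), 29 (C/T, transition).
Of the 7 differences, 5 transitions and 2 transversions, so Ti/Tv = 5/2 = 2.500.

2.500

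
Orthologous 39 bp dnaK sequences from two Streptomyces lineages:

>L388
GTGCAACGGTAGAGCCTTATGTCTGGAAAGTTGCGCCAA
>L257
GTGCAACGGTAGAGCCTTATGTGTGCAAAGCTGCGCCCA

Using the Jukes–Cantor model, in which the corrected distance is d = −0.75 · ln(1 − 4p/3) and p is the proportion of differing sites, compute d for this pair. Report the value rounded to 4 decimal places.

0.1103

The sequences differ at positions 23 (C/G), 26 (G/C), 31 (T/C), 38 (A/C).
p = 4/39 = 0.102564.
d = −0.75 · ln(1 − (4/3)·0.102564) = −0.75 · ln(0.863248) = −0.75 · (-0.147053) = 0.1103.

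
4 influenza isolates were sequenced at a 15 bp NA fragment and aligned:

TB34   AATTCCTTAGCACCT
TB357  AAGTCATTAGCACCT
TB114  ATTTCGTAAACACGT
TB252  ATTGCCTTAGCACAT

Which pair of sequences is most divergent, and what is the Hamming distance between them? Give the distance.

Pairwise Hamming distances:
  TB34 vs TB357: 2
  TB34 vs TB114: 5
  TB34 vs TB252: 3
  TB357 vs TB114: 6
  TB357 vs TB252: 5
  TB114 vs TB252: 5
The largest is 6, between TB357 and TB114.

6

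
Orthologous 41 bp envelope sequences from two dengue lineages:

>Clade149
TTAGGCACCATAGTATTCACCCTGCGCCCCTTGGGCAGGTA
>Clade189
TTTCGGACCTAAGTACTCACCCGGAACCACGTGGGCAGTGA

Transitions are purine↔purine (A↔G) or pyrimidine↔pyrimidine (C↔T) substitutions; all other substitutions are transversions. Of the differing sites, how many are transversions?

11

Differing sites — 3:A/T (Tv); 4:G/C (Tv); 6:C/G (Tv); 10:A/T (Tv); 11:T/A (Tv); 16:T/C (Ti); 23:T/G (Tv); 25:C/A (Tv); 26:G/A (Ti); 29:C/A (Tv); 31:T/G (Tv); 39:G/T (Tv); 40:T/G (Tv).
Of the 13 differences, 2 transitions and 11 transversions, so the answer is 11.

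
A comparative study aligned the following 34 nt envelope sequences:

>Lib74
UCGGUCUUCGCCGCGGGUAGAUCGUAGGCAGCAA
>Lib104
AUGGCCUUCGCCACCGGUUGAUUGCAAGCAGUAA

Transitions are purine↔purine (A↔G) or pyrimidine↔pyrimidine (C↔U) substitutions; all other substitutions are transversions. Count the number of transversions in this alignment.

3

The sequences differ at positions 1 (U/A, transversion), 2 (C/U, transition), 5 (U/C, transition), 13 (G/A, transition), 15 (G/C, transversion), 19 (A/U, transversion), 23 (C/U, transition), 25 (U/C, transition), 27 (G/A, transition), 32 (C/U, transition).
Of the 10 differences, 7 transitions and 3 transversions, so the answer is 3.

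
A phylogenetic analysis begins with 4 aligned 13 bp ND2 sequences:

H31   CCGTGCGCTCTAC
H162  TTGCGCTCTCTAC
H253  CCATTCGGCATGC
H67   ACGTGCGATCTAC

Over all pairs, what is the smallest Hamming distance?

2

Pairwise Hamming distances:
  H31 vs H162: 4
  H31 vs H253: 6
  H31 vs H67: 2
  H162 vs H253: 10
  H162 vs H67: 5
  H253 vs H67: 7
The smallest is 2, between H31 and H67.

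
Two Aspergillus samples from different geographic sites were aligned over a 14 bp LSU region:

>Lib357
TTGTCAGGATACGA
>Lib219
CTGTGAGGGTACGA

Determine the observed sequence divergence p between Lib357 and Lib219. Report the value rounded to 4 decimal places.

0.2143

Mismatches occur at site 1 (T→C), site 5 (C→G), site 9 (A→G).
There are 3 differences over 14 sites, so p = 3/14 = 0.2143.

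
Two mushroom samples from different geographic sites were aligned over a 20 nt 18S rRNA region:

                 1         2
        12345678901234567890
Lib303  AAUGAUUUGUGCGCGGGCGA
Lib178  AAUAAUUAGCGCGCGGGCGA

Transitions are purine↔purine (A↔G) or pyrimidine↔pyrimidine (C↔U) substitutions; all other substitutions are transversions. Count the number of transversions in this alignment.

1

The sequences differ at positions 4 (G/A, transition), 8 (U/A, transversion), 10 (U/C, transition).
Of the 3 differences, 2 transitions and 1 transversion, so the answer is 1.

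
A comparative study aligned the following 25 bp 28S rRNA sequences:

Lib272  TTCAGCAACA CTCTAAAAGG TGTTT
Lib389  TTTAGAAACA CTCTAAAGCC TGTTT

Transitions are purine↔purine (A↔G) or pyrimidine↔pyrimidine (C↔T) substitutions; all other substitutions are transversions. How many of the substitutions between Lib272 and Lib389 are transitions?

Differing sites — 3:C/T (Ti); 6:C/A (Tv); 18:A/G (Ti); 19:G/C (Tv); 20:G/C (Tv).
Of the 5 differences, 2 transitions and 3 transversions, so the answer is 2.

2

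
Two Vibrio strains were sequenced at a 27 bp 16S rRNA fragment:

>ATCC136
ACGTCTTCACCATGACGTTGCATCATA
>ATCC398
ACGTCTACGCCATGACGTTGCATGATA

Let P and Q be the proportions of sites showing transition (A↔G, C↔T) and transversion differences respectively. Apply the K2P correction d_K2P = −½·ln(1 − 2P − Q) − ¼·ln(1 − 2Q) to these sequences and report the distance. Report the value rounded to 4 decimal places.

The sequences differ at positions 7 (T/A, transversion), 9 (A/G, transition), 24 (C/G, transversion).
Of the 3 differences, 1 transition and 2 transversions over 27 sites: P = 1/27 = 0.037037, Q = 2/27 = 0.074074.
d = −0.5·ln(0.851852) − 0.25·ln(0.851852) = −0.5·(-0.160342) − 0.25·(-0.160342) = 0.1203.

0.1203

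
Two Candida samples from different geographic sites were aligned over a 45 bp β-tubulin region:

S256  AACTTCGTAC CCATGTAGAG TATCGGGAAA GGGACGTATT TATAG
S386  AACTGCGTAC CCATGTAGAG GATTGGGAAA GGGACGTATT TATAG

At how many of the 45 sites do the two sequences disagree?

3

Mismatches occur at site 5 (T/G), site 21 (T/G), site 24 (C/T).
That gives 3 mismatches out of 45 aligned sites, so the Hamming distance is 3.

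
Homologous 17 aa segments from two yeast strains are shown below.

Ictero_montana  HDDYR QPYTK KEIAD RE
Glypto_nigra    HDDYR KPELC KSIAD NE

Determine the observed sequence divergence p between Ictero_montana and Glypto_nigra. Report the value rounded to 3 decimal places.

Mismatches occur at site 6 (Q/K), site 8 (Y/E), site 9 (T/L), site 10 (K/C), site 12 (E/S), site 16 (R/N).
There are 6 differences over 17 sites, so p = 6/17 = 0.353.

0.353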